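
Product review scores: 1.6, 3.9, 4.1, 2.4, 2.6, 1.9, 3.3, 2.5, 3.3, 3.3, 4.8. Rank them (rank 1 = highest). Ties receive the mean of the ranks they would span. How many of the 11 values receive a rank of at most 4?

Sorted (descending): 4.8, 4.1, 3.9, 3.3, 3.3, 3.3, 2.6, 2.5, 2.4, 1.9, 1.6
The 3 values of 3.3 occupy positions 4–6 → average rank 5.
Ranks ≤ 4: {1, 2, 3} → 3 values.

3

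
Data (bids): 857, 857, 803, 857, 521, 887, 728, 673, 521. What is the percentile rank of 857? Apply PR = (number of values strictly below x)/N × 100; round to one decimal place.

N = 9.
Strictly below 857: 5. Equal to 857: 3.
PR = 5/9 × 100 = 55.6

55.6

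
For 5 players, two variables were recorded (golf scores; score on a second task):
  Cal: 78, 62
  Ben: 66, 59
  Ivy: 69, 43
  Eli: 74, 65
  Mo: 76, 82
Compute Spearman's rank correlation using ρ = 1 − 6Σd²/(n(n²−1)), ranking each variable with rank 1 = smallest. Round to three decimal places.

0.600

Ranks of variable 1: 5, 1, 2, 3, 4
Ranks of variable 2: 3, 2, 1, 4, 5
d = r₁ − r₂: 2, -1, 1, -1, -1
d²: 4, 1, 1, 1, 1; Σd² = 8
ρ = 1 − 6·8/(5·24) = 1 − 48/120 = 0.600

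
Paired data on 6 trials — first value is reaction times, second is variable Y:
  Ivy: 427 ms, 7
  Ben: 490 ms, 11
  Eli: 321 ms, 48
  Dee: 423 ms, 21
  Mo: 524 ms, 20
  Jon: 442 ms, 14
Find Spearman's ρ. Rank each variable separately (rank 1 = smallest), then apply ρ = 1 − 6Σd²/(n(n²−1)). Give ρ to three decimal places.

Ranks of variable 1: 3, 5, 1, 2, 6, 4
Ranks of variable 2: 1, 2, 6, 5, 4, 3
d = r₁ − r₂: 2, 3, -5, -3, 2, 1
d²: 4, 9, 25, 9, 4, 1; Σd² = 52
ρ = 1 − 6·52/(6·35) = 1 − 312/210 = -0.486

-0.486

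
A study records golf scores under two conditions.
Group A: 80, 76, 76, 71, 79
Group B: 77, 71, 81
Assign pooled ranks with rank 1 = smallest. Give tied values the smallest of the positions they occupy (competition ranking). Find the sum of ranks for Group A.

20

Sorted (ascending): 71, 71, 76, 76, 77, 79, 80, 81
The 2 values of 71 occupy positions 1–2 → each gets rank 1.
The 2 values of 76 occupy positions 3–4 → each gets rank 3.
Group A values → pooled ranks: 80→7, 76→3, 76→3, 71→1, 79→6
Rank sum = 7 + 3 + 3 + 1 + 6 = 20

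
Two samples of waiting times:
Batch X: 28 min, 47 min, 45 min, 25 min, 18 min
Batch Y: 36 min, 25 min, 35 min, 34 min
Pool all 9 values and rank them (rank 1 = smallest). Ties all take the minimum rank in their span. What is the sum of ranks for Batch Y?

Sorted (ascending): 18, 25, 25, 28, 34, 35, 36, 45, 47
The 2 values of 25 occupy positions 2–3 → each gets rank 2.
Batch Y values → pooled ranks: 36→7, 25→2, 35→6, 34→5
Rank sum = 7 + 2 + 6 + 5 = 20

20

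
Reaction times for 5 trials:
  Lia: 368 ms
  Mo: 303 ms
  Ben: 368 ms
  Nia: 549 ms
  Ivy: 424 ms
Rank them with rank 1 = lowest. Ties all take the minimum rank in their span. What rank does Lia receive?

2

Sorted (ascending): 303, 368, 368, 424, 549
The 2 values of 368 occupy positions 2–3 → each gets rank 2.
Lia has value 368 ms → rank 2.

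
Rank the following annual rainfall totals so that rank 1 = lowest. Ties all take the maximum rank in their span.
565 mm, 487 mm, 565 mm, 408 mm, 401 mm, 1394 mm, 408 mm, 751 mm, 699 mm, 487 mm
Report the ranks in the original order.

Sorted (ascending): 401, 408, 408, 487, 487, 565, 565, 699, 751, 1394
The 2 values of 408 occupy positions 2–3 → each gets rank 3.
The 2 values of 487 occupy positions 4–5 → each gets rank 5.
The 2 values of 565 occupy positions 6–7 → each gets rank 7.

7, 5, 7, 3, 1, 10, 3, 9, 8, 5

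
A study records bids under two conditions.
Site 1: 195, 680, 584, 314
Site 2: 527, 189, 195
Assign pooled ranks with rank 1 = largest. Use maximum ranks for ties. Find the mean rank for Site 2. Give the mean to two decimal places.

5.33

Sorted (descending): 680, 584, 527, 314, 195, 195, 189
The 2 values of 195 occupy positions 5–6 → each gets rank 6.
Site 2 values → pooled ranks: 527→3, 189→7, 195→6
Mean rank = (3 + 7 + 6) / 3 = 5.33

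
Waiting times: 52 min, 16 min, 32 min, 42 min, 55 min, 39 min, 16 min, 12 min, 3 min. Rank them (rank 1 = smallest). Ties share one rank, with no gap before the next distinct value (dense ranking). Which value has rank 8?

55

Sorted (ascending): 3, 12, 16, 16, 32, 39, 42, 52, 55
The 2 values of 16 share dense rank 3.
Remaining distinct values take the next consecutive integers.
Rank 8 → value 55.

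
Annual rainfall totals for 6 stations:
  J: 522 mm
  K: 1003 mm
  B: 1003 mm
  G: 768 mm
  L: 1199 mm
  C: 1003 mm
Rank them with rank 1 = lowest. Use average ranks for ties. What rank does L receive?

6

Sorted (ascending): 522, 768, 1003, 1003, 1003, 1199
The 3 values of 1003 occupy positions 3–5 → average rank 4.
L has value 1199 mm → rank 6.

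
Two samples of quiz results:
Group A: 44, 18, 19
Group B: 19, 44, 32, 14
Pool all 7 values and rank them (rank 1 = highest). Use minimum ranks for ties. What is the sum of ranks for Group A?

11

Sorted (descending): 44, 44, 32, 19, 19, 18, 14
The 2 values of 44 occupy positions 1–2 → each gets rank 1.
The 2 values of 19 occupy positions 4–5 → each gets rank 4.
Group A values → pooled ranks: 44→1, 18→6, 19→4
Rank sum = 1 + 6 + 4 = 11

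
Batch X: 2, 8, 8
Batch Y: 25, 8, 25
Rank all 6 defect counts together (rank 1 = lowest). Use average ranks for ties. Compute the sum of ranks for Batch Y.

14

Sorted (ascending): 2, 8, 8, 8, 25, 25
The 3 values of 8 occupy positions 2–4 → average rank 3.
The 2 values of 25 occupy positions 5–6 → average rank (5+6)/2 = 5.5.
Batch Y values → pooled ranks: 25→5.5, 8→3, 25→5.5
Rank sum = 5.5 + 3 + 5.5 = 14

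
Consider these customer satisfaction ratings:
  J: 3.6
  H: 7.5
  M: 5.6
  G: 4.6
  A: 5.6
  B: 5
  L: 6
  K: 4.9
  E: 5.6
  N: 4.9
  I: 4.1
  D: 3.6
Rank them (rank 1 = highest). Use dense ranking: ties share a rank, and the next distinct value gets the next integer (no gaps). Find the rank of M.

3

Sorted (descending): 7.5, 6, 5.6, 5.6, 5.6, 5, 4.9, 4.9, 4.6, 4.1, 3.6, 3.6
The 3 values of 5.6 share dense rank 3.
The 2 values of 4.9 share dense rank 5.
The 2 values of 3.6 share dense rank 8.
Remaining distinct values take the next consecutive integers.
M has value 5.6 → rank 3.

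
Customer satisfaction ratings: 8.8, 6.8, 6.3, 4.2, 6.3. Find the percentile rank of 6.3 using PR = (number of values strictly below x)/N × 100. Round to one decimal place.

N = 5.
Strictly below 6.3: 1. Equal to 6.3: 2.
PR = 1/5 × 100 = 20.0

20.0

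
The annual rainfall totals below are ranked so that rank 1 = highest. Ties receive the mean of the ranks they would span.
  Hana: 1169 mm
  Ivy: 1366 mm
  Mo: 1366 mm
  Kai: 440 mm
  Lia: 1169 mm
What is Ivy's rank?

1.5

Sorted (descending): 1366, 1366, 1169, 1169, 440
The 2 values of 1366 occupy positions 1–2 → average rank (1+2)/2 = 1.5.
The 2 values of 1169 occupy positions 3–4 → average rank (3+4)/2 = 3.5.
Ivy has value 1366 mm → rank 1.5.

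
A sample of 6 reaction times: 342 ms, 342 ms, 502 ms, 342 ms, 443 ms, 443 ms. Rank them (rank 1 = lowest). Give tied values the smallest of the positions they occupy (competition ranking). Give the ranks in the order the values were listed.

Sorted (ascending): 342, 342, 342, 443, 443, 502
The 3 values of 342 occupy positions 1–3 → each gets rank 1.
The 2 values of 443 occupy positions 4–5 → each gets rank 4.

1, 1, 6, 1, 4, 4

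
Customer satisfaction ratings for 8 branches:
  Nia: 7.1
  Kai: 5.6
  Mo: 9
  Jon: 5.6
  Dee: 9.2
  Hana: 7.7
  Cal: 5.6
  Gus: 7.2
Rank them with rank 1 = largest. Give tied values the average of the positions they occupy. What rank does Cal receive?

Sorted (descending): 9.2, 9, 7.7, 7.2, 7.1, 5.6, 5.6, 5.6
The 3 values of 5.6 occupy positions 6–8 → average rank 7.
Cal has value 5.6 → rank 7.

7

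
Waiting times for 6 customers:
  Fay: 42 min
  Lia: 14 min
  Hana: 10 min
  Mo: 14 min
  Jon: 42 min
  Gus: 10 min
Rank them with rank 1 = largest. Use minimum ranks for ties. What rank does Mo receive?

3

Sorted (descending): 42, 42, 14, 14, 10, 10
The 2 values of 42 occupy positions 1–2 → each gets rank 1.
The 2 values of 14 occupy positions 3–4 → each gets rank 3.
The 2 values of 10 occupy positions 5–6 → each gets rank 5.
Mo has value 14 min → rank 3.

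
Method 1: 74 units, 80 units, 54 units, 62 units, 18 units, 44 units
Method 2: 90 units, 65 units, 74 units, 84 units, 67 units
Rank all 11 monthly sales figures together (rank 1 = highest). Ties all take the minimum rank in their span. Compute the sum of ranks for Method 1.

Sorted (descending): 90, 84, 80, 74, 74, 67, 65, 62, 54, 44, 18
The 2 values of 74 occupy positions 4–5 → each gets rank 4.
Method 1 values → pooled ranks: 74→4, 80→3, 54→9, 62→8, 18→11, 44→10
Rank sum = 4 + 3 + 9 + 8 + 11 + 10 = 45

45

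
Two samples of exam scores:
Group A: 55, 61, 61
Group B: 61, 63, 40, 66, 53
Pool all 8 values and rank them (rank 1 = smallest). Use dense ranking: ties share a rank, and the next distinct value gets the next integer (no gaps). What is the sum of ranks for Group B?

Sorted (ascending): 40, 53, 55, 61, 61, 61, 63, 66
The 3 values of 61 share dense rank 4.
Remaining distinct values take the next consecutive integers.
Group B values → pooled ranks: 61→4, 63→5, 40→1, 66→6, 53→2
Rank sum = 4 + 5 + 1 + 6 + 2 = 18

18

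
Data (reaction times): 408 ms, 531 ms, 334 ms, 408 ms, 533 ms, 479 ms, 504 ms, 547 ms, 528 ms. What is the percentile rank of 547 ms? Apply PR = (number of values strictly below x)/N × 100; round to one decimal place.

N = 9.
Strictly below 547: 8. Equal to 547: 1.
PR = 8/9 × 100 = 88.9

88.9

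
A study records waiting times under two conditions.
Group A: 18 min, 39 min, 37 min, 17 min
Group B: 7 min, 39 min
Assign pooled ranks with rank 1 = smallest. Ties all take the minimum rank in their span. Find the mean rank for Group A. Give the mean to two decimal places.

3.50

Sorted (ascending): 7, 17, 18, 37, 39, 39
The 2 values of 39 occupy positions 5–6 → each gets rank 5.
Group A values → pooled ranks: 18→3, 39→5, 37→4, 17→2
Mean rank = (3 + 5 + 4 + 2) / 4 = 3.50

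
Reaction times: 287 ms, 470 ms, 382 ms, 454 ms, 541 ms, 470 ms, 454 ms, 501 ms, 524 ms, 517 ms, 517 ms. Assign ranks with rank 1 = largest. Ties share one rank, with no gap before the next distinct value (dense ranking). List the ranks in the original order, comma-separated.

8, 5, 7, 6, 1, 5, 6, 4, 2, 3, 3

Sorted (descending): 541, 524, 517, 517, 501, 470, 470, 454, 454, 382, 287
The 2 values of 517 share dense rank 3.
The 2 values of 470 share dense rank 5.
The 2 values of 454 share dense rank 6.
Remaining distinct values take the next consecutive integers.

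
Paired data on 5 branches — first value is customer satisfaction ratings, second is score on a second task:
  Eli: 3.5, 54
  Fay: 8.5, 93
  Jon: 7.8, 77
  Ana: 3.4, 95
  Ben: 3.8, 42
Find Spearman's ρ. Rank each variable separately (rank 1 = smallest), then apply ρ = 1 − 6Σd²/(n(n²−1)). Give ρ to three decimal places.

-0.100

Ranks of variable 1: 2, 5, 4, 1, 3
Ranks of variable 2: 2, 4, 3, 5, 1
d = r₁ − r₂: 0, 1, 1, -4, 2
d²: 0, 1, 1, 16, 4; Σd² = 22
ρ = 1 − 6·22/(5·24) = 1 − 132/120 = -0.100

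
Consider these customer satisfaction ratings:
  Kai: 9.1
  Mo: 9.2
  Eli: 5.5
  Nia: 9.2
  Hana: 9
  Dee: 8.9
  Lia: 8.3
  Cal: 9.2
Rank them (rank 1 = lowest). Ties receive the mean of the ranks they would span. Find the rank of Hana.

4

Sorted (ascending): 5.5, 8.3, 8.9, 9, 9.1, 9.2, 9.2, 9.2
The 3 values of 9.2 occupy positions 6–8 → average rank 7.
Hana has value 9 → rank 4.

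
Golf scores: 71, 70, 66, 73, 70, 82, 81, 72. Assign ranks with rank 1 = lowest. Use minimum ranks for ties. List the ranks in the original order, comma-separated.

4, 2, 1, 6, 2, 8, 7, 5

Sorted (ascending): 66, 70, 70, 71, 72, 73, 81, 82
The 2 values of 70 occupy positions 2–3 → each gets rank 2.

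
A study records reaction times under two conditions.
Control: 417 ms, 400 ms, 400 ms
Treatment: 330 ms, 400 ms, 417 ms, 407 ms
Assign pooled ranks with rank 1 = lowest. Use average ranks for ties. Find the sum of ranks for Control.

Sorted (ascending): 330, 400, 400, 400, 407, 417, 417
The 3 values of 400 occupy positions 2–4 → average rank 3.
The 2 values of 417 occupy positions 6–7 → average rank (6+7)/2 = 6.5.
Control values → pooled ranks: 417→6.5, 400→3, 400→3
Rank sum = 6.5 + 3 + 3 = 12.5

12.5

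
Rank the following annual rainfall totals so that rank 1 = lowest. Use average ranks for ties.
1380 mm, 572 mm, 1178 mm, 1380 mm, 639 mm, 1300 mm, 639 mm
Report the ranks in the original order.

Sorted (ascending): 572, 639, 639, 1178, 1300, 1380, 1380
The 2 values of 639 occupy positions 2–3 → average rank (2+3)/2 = 2.5.
The 2 values of 1380 occupy positions 6–7 → average rank (6+7)/2 = 6.5.

6.5, 1, 4, 6.5, 2.5, 5, 2.5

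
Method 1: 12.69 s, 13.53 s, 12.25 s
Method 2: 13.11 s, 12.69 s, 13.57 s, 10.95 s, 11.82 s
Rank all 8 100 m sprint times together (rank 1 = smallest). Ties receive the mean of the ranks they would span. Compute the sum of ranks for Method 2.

Sorted (ascending): 10.95, 11.82, 12.25, 12.69, 12.69, 13.11, 13.53, 13.57
The 2 values of 12.69 occupy positions 4–5 → average rank (4+5)/2 = 4.5.
Method 2 values → pooled ranks: 13.11→6, 12.69→4.5, 13.57→8, 10.95→1, 11.82→2
Rank sum = 6 + 4.5 + 8 + 1 + 2 = 21.5

21.5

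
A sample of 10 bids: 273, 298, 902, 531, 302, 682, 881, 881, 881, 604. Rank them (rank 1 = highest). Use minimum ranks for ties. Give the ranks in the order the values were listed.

Sorted (descending): 902, 881, 881, 881, 682, 604, 531, 302, 298, 273
The 3 values of 881 occupy positions 2–4 → each gets rank 2.

10, 9, 1, 7, 8, 5, 2, 2, 2, 6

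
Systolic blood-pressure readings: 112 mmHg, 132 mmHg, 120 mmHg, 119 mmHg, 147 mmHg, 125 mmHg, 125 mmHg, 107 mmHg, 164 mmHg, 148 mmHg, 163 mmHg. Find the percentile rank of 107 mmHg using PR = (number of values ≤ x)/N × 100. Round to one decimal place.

9.1

N = 11.
Strictly below 107: 0. Equal to 107: 1.
PR = 1/11 × 100 = 9.1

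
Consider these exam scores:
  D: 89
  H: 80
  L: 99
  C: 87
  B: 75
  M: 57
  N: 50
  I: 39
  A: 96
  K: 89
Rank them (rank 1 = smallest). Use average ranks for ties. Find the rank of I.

Sorted (ascending): 39, 50, 57, 75, 80, 87, 89, 89, 96, 99
The 2 values of 89 occupy positions 7–8 → average rank (7+8)/2 = 7.5.
I has value 39 → rank 1.

1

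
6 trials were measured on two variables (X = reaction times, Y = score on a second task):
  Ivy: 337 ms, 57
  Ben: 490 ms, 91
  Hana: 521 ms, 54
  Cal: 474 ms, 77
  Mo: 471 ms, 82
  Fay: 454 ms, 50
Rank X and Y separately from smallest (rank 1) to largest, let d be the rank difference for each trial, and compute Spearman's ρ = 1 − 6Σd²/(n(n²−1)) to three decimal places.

Ranks of variable 1: 1, 5, 6, 4, 3, 2
Ranks of variable 2: 3, 6, 2, 4, 5, 1
d = r₁ − r₂: -2, -1, 4, 0, -2, 1
d²: 4, 1, 16, 0, 4, 1; Σd² = 26
ρ = 1 − 6·26/(6·35) = 1 − 156/210 = 0.257

0.257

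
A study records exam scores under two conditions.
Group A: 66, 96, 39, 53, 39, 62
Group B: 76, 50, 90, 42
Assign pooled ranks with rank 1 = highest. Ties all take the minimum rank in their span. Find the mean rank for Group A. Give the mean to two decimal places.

5.67

Sorted (descending): 96, 90, 76, 66, 62, 53, 50, 42, 39, 39
The 2 values of 39 occupy positions 9–10 → each gets rank 9.
Group A values → pooled ranks: 66→4, 96→1, 39→9, 53→6, 39→9, 62→5
Mean rank = (4 + 1 + 9 + 6 + 9 + 5) / 6 = 5.67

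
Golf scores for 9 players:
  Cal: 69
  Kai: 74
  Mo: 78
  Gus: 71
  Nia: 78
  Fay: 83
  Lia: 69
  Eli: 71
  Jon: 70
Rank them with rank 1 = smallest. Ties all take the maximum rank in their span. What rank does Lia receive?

Sorted (ascending): 69, 69, 70, 71, 71, 74, 78, 78, 83
The 2 values of 69 occupy positions 1–2 → each gets rank 2.
The 2 values of 71 occupy positions 4–5 → each gets rank 5.
The 2 values of 78 occupy positions 7–8 → each gets rank 8.
Lia has value 69 → rank 2.

2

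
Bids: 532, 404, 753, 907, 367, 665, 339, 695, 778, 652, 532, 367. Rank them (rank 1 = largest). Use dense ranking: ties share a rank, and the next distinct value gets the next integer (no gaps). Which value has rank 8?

Sorted (descending): 907, 778, 753, 695, 665, 652, 532, 532, 404, 367, 367, 339
The 2 values of 532 share dense rank 7.
The 2 values of 367 share dense rank 9.
Remaining distinct values take the next consecutive integers.
Rank 8 → value 404.

404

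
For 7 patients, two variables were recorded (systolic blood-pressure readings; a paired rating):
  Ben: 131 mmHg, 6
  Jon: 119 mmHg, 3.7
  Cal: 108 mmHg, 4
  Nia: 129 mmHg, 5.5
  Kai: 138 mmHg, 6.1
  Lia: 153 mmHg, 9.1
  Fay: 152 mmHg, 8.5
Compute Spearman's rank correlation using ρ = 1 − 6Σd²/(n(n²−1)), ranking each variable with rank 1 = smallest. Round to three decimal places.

0.964

Ranks of variable 1: 4, 2, 1, 3, 5, 7, 6
Ranks of variable 2: 4, 1, 2, 3, 5, 7, 6
d = r₁ − r₂: 0, 1, -1, 0, 0, 0, 0
d²: 0, 1, 1, 0, 0, 0, 0; Σd² = 2
ρ = 1 − 6·2/(7·48) = 1 − 12/336 = 0.964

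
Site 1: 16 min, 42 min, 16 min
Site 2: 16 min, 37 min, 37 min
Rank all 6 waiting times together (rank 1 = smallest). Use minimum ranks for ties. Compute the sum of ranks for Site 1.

8

Sorted (ascending): 16, 16, 16, 37, 37, 42
The 3 values of 16 occupy positions 1–3 → each gets rank 1.
The 2 values of 37 occupy positions 4–5 → each gets rank 4.
Site 1 values → pooled ranks: 16→1, 42→6, 16→1
Rank sum = 1 + 6 + 1 = 8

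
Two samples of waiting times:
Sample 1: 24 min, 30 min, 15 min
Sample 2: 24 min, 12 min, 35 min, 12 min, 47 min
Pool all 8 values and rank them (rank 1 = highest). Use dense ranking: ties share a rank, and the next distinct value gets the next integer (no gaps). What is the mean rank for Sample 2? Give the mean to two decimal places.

Sorted (descending): 47, 35, 30, 24, 24, 15, 12, 12
The 2 values of 24 share dense rank 4.
The 2 values of 12 share dense rank 6.
Remaining distinct values take the next consecutive integers.
Sample 2 values → pooled ranks: 24→4, 12→6, 35→2, 12→6, 47→1
Mean rank = (4 + 6 + 2 + 6 + 1) / 5 = 3.80

3.80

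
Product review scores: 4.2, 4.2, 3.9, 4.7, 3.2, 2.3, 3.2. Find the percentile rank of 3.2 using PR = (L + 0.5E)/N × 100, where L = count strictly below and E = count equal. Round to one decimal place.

N = 7.
Strictly below 3.2: 1. Equal to 3.2: 2.
PR = (1 + 0.5·2)/7 × 100 = 28.6

28.6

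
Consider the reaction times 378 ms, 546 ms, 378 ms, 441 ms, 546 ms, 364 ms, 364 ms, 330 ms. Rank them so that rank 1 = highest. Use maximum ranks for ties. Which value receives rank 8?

Sorted (descending): 546, 546, 441, 378, 378, 364, 364, 330
The 2 values of 546 occupy positions 1–2 → each gets rank 2.
The 2 values of 378 occupy positions 4–5 → each gets rank 5.
The 2 values of 364 occupy positions 6–7 → each gets rank 7.
Rank 8 → value 330.

330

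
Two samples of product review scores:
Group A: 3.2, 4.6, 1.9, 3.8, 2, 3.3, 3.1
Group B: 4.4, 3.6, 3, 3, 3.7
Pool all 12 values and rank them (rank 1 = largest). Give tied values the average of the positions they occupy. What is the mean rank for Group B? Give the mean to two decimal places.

Sorted (descending): 4.6, 4.4, 3.8, 3.7, 3.6, 3.3, 3.2, 3.1, 3, 3, 2, 1.9
The 2 values of 3 occupy positions 9–10 → average rank (9+10)/2 = 9.5.
Group B values → pooled ranks: 4.4→2, 3.6→5, 3→9.5, 3→9.5, 3.7→4
Mean rank = (2 + 5 + 9.5 + 9.5 + 4) / 5 = 6.00

6.00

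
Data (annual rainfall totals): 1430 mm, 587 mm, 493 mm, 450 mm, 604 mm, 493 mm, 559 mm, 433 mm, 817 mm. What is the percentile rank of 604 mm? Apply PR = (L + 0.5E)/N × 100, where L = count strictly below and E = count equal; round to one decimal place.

N = 9.
Strictly below 604: 6. Equal to 604: 1.
PR = (6 + 0.5·1)/9 × 100 = 72.2

72.2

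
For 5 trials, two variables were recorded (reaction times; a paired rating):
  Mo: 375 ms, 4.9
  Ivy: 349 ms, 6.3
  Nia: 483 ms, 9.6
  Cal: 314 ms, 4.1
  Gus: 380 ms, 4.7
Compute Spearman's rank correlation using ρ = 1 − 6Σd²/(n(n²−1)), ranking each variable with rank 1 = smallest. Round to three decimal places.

Ranks of variable 1: 3, 2, 5, 1, 4
Ranks of variable 2: 3, 4, 5, 1, 2
d = r₁ − r₂: 0, -2, 0, 0, 2
d²: 0, 4, 0, 0, 4; Σd² = 8
ρ = 1 − 6·8/(5·24) = 1 − 48/120 = 0.600

0.600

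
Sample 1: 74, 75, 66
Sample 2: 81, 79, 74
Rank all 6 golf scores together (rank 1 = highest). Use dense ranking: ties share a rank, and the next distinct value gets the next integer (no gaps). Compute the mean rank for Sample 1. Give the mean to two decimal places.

Sorted (descending): 81, 79, 75, 74, 74, 66
The 2 values of 74 share dense rank 4.
Remaining distinct values take the next consecutive integers.
Sample 1 values → pooled ranks: 74→4, 75→3, 66→5
Mean rank = (4 + 3 + 5) / 3 = 4.00

4.00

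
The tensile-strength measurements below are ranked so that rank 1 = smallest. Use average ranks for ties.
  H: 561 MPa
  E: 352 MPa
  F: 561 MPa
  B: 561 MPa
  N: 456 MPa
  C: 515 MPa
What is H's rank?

Sorted (ascending): 352, 456, 515, 561, 561, 561
The 3 values of 561 occupy positions 4–6 → average rank 5.
H has value 561 MPa → rank 5.

5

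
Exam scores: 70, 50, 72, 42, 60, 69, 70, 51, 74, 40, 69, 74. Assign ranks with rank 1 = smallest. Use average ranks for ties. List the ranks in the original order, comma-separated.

8.5, 3, 10, 2, 5, 6.5, 8.5, 4, 11.5, 1, 6.5, 11.5

Sorted (ascending): 40, 42, 50, 51, 60, 69, 69, 70, 70, 72, 74, 74
The 2 values of 69 occupy positions 6–7 → average rank (6+7)/2 = 6.5.
The 2 values of 70 occupy positions 8–9 → average rank (8+9)/2 = 8.5.
The 2 values of 74 occupy positions 11–12 → average rank (11+12)/2 = 11.5.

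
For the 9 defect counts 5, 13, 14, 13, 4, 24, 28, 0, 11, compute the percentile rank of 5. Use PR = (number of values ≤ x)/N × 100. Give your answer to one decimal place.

N = 9.
Strictly below 5: 2. Equal to 5: 1.
PR = 3/9 × 100 = 33.3

33.3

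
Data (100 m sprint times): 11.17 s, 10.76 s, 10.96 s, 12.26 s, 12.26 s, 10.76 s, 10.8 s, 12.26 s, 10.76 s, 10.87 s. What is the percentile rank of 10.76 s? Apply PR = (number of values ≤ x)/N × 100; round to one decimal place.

N = 10.
Strictly below 10.76: 0. Equal to 10.76: 3.
PR = 3/10 × 100 = 30.0

30.0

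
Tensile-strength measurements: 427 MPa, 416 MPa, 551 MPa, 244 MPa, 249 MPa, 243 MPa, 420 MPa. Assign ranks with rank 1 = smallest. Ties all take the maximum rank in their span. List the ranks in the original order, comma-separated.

6, 4, 7, 2, 3, 1, 5

Sorted (ascending): 243, 244, 249, 416, 420, 427, 551
No ties — each value takes its position as its rank.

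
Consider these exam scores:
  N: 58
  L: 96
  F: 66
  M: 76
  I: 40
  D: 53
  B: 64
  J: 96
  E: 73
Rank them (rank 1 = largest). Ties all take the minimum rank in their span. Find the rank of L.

1

Sorted (descending): 96, 96, 76, 73, 66, 64, 58, 53, 40
The 2 values of 96 occupy positions 1–2 → each gets rank 1.
L has value 96 → rank 1.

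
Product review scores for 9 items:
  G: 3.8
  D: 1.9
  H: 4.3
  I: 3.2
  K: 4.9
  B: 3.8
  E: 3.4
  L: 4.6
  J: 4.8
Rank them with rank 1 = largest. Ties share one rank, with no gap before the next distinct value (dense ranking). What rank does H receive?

4

Sorted (descending): 4.9, 4.8, 4.6, 4.3, 3.8, 3.8, 3.4, 3.2, 1.9
The 2 values of 3.8 share dense rank 5.
Remaining distinct values take the next consecutive integers.
H has value 4.3 → rank 4.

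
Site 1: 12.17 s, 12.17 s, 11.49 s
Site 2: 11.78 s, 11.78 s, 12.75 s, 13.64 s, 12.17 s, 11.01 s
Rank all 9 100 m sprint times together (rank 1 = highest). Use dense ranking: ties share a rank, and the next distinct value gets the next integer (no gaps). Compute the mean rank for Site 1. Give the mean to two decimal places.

3.67

Sorted (descending): 13.64, 12.75, 12.17, 12.17, 12.17, 11.78, 11.78, 11.49, 11.01
The 3 values of 12.17 share dense rank 3.
The 2 values of 11.78 share dense rank 4.
Remaining distinct values take the next consecutive integers.
Site 1 values → pooled ranks: 12.17→3, 12.17→3, 11.49→5
Mean rank = (3 + 3 + 5) / 3 = 3.67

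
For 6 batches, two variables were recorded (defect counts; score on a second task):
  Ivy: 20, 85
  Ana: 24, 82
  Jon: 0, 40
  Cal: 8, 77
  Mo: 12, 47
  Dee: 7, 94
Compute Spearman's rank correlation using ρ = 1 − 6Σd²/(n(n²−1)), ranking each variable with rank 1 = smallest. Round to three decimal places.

Ranks of variable 1: 5, 6, 1, 3, 4, 2
Ranks of variable 2: 5, 4, 1, 3, 2, 6
d = r₁ − r₂: 0, 2, 0, 0, 2, -4
d²: 0, 4, 0, 0, 4, 16; Σd² = 24
ρ = 1 − 6·24/(6·35) = 1 − 144/210 = 0.314

0.314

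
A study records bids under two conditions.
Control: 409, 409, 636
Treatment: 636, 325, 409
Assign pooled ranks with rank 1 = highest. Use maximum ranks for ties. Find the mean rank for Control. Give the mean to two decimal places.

Sorted (descending): 636, 636, 409, 409, 409, 325
The 2 values of 636 occupy positions 1–2 → each gets rank 2.
The 3 values of 409 occupy positions 3–5 → each gets rank 5.
Control values → pooled ranks: 409→5, 409→5, 636→2
Mean rank = (5 + 5 + 2) / 3 = 4.00

4.00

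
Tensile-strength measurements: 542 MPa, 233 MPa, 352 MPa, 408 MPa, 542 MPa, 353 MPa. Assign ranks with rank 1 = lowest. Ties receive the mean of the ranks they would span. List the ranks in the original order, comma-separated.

5.5, 1, 2, 4, 5.5, 3

Sorted (ascending): 233, 352, 353, 408, 542, 542
The 2 values of 542 occupy positions 5–6 → average rank (5+6)/2 = 5.5.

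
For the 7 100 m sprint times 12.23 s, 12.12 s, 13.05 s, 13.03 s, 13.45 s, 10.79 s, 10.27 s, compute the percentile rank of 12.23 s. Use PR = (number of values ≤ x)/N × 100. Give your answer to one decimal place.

57.1

N = 7.
Strictly below 12.23: 3. Equal to 12.23: 1.
PR = 4/7 × 100 = 57.1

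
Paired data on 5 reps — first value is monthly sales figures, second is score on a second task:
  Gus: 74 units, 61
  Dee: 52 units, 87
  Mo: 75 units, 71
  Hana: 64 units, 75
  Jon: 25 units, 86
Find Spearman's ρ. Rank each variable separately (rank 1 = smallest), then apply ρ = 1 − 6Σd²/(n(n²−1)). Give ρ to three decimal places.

-0.800

Ranks of variable 1: 4, 2, 5, 3, 1
Ranks of variable 2: 1, 5, 2, 3, 4
d = r₁ − r₂: 3, -3, 3, 0, -3
d²: 9, 9, 9, 0, 9; Σd² = 36
ρ = 1 − 6·36/(5·24) = 1 − 216/120 = -0.800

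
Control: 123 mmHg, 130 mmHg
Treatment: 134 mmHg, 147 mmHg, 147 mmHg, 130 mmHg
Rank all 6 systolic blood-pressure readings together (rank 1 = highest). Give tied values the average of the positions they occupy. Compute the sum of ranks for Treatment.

Sorted (descending): 147, 147, 134, 130, 130, 123
The 2 values of 147 occupy positions 1–2 → average rank (1+2)/2 = 1.5.
The 2 values of 130 occupy positions 4–5 → average rank (4+5)/2 = 4.5.
Treatment values → pooled ranks: 134→3, 147→1.5, 147→1.5, 130→4.5
Rank sum = 3 + 1.5 + 1.5 + 4.5 = 10.5

10.5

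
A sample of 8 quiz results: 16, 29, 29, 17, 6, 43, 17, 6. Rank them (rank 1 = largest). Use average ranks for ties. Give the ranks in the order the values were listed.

Sorted (descending): 43, 29, 29, 17, 17, 16, 6, 6
The 2 values of 29 occupy positions 2–3 → average rank (2+3)/2 = 2.5.
The 2 values of 17 occupy positions 4–5 → average rank (4+5)/2 = 4.5.
The 2 values of 6 occupy positions 7–8 → average rank (7+8)/2 = 7.5.

6, 2.5, 2.5, 4.5, 7.5, 1, 4.5, 7.5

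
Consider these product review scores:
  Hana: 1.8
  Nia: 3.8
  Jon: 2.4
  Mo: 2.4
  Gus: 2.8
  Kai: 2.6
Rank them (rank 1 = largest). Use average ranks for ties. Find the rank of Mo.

Sorted (descending): 3.8, 2.8, 2.6, 2.4, 2.4, 1.8
The 2 values of 2.4 occupy positions 4–5 → average rank (4+5)/2 = 4.5.
Mo has value 2.4 → rank 4.5.

4.5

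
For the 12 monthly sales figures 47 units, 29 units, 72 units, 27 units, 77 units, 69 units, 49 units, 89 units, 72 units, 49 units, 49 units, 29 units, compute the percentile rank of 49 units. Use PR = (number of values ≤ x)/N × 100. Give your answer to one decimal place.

58.3

N = 12.
Strictly below 49: 4. Equal to 49: 3.
PR = 7/12 × 100 = 58.3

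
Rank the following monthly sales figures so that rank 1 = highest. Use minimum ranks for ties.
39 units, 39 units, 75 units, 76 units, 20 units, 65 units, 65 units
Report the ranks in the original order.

5, 5, 2, 1, 7, 3, 3

Sorted (descending): 76, 75, 65, 65, 39, 39, 20
The 2 values of 65 occupy positions 3–4 → each gets rank 3.
The 2 values of 39 occupy positions 5–6 → each gets rank 5.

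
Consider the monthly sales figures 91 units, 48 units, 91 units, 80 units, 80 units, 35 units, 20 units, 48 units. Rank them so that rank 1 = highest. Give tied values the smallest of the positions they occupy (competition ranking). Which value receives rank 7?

Sorted (descending): 91, 91, 80, 80, 48, 48, 35, 20
The 2 values of 91 occupy positions 1–2 → each gets rank 1.
The 2 values of 80 occupy positions 3–4 → each gets rank 3.
The 2 values of 48 occupy positions 5–6 → each gets rank 5.
Rank 7 → value 35.

35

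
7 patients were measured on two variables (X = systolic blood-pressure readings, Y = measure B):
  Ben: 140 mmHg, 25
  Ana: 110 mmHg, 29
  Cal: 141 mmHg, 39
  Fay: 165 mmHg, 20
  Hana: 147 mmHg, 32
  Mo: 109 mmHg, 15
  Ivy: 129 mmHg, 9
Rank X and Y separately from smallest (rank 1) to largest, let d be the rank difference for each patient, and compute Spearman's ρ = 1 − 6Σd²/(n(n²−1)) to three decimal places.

Ranks of variable 1: 4, 2, 5, 7, 6, 1, 3
Ranks of variable 2: 4, 5, 7, 3, 6, 2, 1
d = r₁ − r₂: 0, -3, -2, 4, 0, -1, 2
d²: 0, 9, 4, 16, 0, 1, 4; Σd² = 34
ρ = 1 − 6·34/(7·48) = 1 − 204/336 = 0.393

0.393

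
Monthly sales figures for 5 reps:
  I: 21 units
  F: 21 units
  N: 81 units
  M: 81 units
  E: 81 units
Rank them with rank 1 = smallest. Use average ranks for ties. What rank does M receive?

Sorted (ascending): 21, 21, 81, 81, 81
The 2 values of 21 occupy positions 1–2 → average rank (1+2)/2 = 1.5.
The 3 values of 81 occupy positions 3–5 → average rank 4.
M has value 81 units → rank 4.

4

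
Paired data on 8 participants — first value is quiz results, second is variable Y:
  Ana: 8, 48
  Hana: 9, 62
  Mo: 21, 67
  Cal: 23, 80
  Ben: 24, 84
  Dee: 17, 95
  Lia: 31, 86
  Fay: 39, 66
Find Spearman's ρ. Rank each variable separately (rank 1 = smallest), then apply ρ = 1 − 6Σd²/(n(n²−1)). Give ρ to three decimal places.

Ranks of variable 1: 1, 2, 4, 5, 6, 3, 7, 8
Ranks of variable 2: 1, 2, 4, 5, 6, 8, 7, 3
d = r₁ − r₂: 0, 0, 0, 0, 0, -5, 0, 5
d²: 0, 0, 0, 0, 0, 25, 0, 25; Σd² = 50
ρ = 1 − 6·50/(8·63) = 1 − 300/504 = 0.405

0.405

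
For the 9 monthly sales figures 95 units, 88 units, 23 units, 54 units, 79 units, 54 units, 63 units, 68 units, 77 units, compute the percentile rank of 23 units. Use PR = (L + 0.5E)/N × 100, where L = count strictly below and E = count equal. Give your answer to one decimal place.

5.6

N = 9.
Strictly below 23: 0. Equal to 23: 1.
PR = (0 + 0.5·1)/9 × 100 = 5.6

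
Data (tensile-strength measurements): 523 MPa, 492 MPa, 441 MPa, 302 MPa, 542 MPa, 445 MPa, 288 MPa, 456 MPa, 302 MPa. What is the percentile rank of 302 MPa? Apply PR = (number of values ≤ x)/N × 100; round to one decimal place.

N = 9.
Strictly below 302: 1. Equal to 302: 2.
PR = 3/9 × 100 = 33.3

33.3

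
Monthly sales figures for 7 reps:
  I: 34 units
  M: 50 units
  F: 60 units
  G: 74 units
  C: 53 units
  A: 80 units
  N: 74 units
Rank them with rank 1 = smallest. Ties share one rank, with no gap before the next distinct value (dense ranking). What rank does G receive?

5

Sorted (ascending): 34, 50, 53, 60, 74, 74, 80
The 2 values of 74 share dense rank 5.
Remaining distinct values take the next consecutive integers.
G has value 74 units → rank 5.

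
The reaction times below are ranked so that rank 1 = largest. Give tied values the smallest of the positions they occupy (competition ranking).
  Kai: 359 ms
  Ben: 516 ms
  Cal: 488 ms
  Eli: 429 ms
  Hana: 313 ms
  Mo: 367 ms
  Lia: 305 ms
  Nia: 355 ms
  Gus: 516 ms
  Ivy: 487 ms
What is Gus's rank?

1

Sorted (descending): 516, 516, 488, 487, 429, 367, 359, 355, 313, 305
The 2 values of 516 occupy positions 1–2 → each gets rank 1.
Gus has value 516 ms → rank 1.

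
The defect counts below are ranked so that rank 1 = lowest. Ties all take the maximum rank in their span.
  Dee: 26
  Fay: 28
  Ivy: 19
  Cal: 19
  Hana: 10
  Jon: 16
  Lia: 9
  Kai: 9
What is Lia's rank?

Sorted (ascending): 9, 9, 10, 16, 19, 19, 26, 28
The 2 values of 9 occupy positions 1–2 → each gets rank 2.
The 2 values of 19 occupy positions 5–6 → each gets rank 6.
Lia has value 9 → rank 2.

2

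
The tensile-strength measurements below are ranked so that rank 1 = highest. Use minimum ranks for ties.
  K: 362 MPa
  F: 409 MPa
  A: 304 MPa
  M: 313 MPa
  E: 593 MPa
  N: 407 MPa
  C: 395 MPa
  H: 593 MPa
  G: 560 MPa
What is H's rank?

1

Sorted (descending): 593, 593, 560, 409, 407, 395, 362, 313, 304
The 2 values of 593 occupy positions 1–2 → each gets rank 1.
H has value 593 MPa → rank 1.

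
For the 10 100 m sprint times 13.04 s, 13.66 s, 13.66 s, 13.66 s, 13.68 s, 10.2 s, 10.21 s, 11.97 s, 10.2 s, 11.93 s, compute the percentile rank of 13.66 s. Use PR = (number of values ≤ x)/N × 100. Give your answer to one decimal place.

90.0

N = 10.
Strictly below 13.66: 6. Equal to 13.66: 3.
PR = 9/10 × 100 = 90.0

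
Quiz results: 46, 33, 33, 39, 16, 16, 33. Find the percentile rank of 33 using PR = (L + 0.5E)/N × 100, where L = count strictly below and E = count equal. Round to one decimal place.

N = 7.
Strictly below 33: 2. Equal to 33: 3.
PR = (2 + 0.5·3)/7 × 100 = 50.0

50.0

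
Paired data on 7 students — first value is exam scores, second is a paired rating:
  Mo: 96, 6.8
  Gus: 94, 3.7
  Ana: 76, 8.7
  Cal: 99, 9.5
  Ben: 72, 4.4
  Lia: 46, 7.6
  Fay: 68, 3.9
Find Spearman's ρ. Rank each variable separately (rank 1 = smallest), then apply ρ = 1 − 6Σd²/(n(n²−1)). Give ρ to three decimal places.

0.286

Ranks of variable 1: 6, 5, 4, 7, 3, 1, 2
Ranks of variable 2: 4, 1, 6, 7, 3, 5, 2
d = r₁ − r₂: 2, 4, -2, 0, 0, -4, 0
d²: 4, 16, 4, 0, 0, 16, 0; Σd² = 40
ρ = 1 − 6·40/(7·48) = 1 − 240/336 = 0.286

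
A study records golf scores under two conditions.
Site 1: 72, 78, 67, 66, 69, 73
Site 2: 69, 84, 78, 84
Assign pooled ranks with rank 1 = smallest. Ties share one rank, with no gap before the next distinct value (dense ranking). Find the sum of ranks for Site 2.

23

Sorted (ascending): 66, 67, 69, 69, 72, 73, 78, 78, 84, 84
The 2 values of 69 share dense rank 3.
The 2 values of 78 share dense rank 6.
The 2 values of 84 share dense rank 7.
Remaining distinct values take the next consecutive integers.
Site 2 values → pooled ranks: 69→3, 84→7, 78→6, 84→7
Rank sum = 3 + 7 + 6 + 7 = 23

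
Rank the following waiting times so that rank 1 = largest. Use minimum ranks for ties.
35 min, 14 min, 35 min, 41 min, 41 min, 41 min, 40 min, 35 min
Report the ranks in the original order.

Sorted (descending): 41, 41, 41, 40, 35, 35, 35, 14
The 3 values of 41 occupy positions 1–3 → each gets rank 1.
The 3 values of 35 occupy positions 5–7 → each gets rank 5.

5, 8, 5, 1, 1, 1, 4, 5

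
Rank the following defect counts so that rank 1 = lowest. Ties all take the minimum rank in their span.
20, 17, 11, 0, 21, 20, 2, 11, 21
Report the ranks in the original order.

Sorted (ascending): 0, 2, 11, 11, 17, 20, 20, 21, 21
The 2 values of 11 occupy positions 3–4 → each gets rank 3.
The 2 values of 20 occupy positions 6–7 → each gets rank 6.
The 2 values of 21 occupy positions 8–9 → each gets rank 8.

6, 5, 3, 1, 8, 6, 2, 3, 8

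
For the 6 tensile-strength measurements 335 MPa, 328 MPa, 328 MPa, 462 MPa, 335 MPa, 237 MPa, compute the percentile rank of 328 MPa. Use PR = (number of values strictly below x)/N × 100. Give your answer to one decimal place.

16.7

N = 6.
Strictly below 328: 1. Equal to 328: 2.
PR = 1/6 × 100 = 16.7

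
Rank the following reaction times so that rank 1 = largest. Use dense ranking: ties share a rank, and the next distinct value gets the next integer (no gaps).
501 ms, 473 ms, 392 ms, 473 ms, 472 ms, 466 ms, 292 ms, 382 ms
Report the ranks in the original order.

Sorted (descending): 501, 473, 473, 472, 466, 392, 382, 292
The 2 values of 473 share dense rank 2.
Remaining distinct values take the next consecutive integers.

1, 2, 5, 2, 3, 4, 7, 6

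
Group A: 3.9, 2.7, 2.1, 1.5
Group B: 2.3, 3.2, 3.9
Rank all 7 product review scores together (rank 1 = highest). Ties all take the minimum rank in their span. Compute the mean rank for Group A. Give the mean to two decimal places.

4.50

Sorted (descending): 3.9, 3.9, 3.2, 2.7, 2.3, 2.1, 1.5
The 2 values of 3.9 occupy positions 1–2 → each gets rank 1.
Group A values → pooled ranks: 3.9→1, 2.7→4, 2.1→6, 1.5→7
Mean rank = (1 + 4 + 6 + 7) / 4 = 4.50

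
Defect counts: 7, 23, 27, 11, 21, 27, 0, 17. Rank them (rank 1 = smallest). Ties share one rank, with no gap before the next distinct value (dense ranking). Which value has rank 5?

21

Sorted (ascending): 0, 7, 11, 17, 21, 23, 27, 27
The 2 values of 27 share dense rank 7.
Remaining distinct values take the next consecutive integers.
Rank 5 → value 21.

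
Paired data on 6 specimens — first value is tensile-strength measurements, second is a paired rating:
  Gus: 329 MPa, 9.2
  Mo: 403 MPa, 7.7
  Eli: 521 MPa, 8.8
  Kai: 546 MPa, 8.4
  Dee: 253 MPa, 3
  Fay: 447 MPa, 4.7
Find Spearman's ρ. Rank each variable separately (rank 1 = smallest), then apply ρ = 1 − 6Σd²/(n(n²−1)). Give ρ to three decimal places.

Ranks of variable 1: 2, 3, 5, 6, 1, 4
Ranks of variable 2: 6, 3, 5, 4, 1, 2
d = r₁ − r₂: -4, 0, 0, 2, 0, 2
d²: 16, 0, 0, 4, 0, 4; Σd² = 24
ρ = 1 − 6·24/(6·35) = 1 − 144/210 = 0.314

0.314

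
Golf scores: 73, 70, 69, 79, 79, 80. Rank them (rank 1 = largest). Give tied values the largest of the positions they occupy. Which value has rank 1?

80

Sorted (descending): 80, 79, 79, 73, 70, 69
The 2 values of 79 occupy positions 2–3 → each gets rank 3.
Rank 1 → value 80.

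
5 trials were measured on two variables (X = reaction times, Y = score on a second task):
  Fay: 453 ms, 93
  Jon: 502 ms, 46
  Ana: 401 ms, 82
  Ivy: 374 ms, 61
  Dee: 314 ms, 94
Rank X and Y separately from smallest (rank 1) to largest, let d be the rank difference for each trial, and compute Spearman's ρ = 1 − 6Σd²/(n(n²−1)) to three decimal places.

-0.600

Ranks of variable 1: 4, 5, 3, 2, 1
Ranks of variable 2: 4, 1, 3, 2, 5
d = r₁ − r₂: 0, 4, 0, 0, -4
d²: 0, 16, 0, 0, 16; Σd² = 32
ρ = 1 − 6·32/(5·24) = 1 − 192/120 = -0.600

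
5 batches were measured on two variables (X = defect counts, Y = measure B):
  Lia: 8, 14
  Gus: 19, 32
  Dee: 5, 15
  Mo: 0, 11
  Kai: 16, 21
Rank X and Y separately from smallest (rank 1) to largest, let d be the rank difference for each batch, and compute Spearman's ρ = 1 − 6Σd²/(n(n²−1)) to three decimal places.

0.900

Ranks of variable 1: 3, 5, 2, 1, 4
Ranks of variable 2: 2, 5, 3, 1, 4
d = r₁ − r₂: 1, 0, -1, 0, 0
d²: 1, 0, 1, 0, 0; Σd² = 2
ρ = 1 − 6·2/(5·24) = 1 − 12/120 = 0.900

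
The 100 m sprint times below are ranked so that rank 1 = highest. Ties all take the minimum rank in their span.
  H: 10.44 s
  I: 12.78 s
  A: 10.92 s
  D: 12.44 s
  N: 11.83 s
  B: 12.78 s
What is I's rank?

1

Sorted (descending): 12.78, 12.78, 12.44, 11.83, 10.92, 10.44
The 2 values of 12.78 occupy positions 1–2 → each gets rank 1.
I has value 12.78 s → rank 1.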